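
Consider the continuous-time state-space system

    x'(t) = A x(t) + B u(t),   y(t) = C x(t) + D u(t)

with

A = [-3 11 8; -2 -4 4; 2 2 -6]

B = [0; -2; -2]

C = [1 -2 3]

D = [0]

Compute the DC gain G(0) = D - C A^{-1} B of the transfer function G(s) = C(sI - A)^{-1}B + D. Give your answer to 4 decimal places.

-11.6000

G(0) = C(-A)^{-1}B + D = -C A^{-1} B + D.
det A = -60, so A^{-1} = (1/-60)·adj(A) = [[-4/15, -41/30, -19/15], [1/15, -1/30, 1/15], [-1/15, -7/15, -17/30]]
A^{-1} B = [79/15, -1/15, 31/15]^T
C A^{-1} B = 58/5
G(0) = D - C A^{-1} B = 0 - (58/5) = -58/5 ≈ -11.6000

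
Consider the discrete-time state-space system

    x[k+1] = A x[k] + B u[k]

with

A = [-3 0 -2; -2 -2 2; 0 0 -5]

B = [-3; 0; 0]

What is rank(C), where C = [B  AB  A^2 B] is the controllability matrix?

AB = [[9], [6], [0]]
A^2B = [[-27], [-30], [0]]
Controllability matrix C = [B  AB  A^2B] = [[-3, 9, -27], [0, 6, -30], [0, 0, 0]]
Row 3 of C is identically zero, so rank(C) ≤ 2.
The 2×2 minor from rows 1, 2, columns 1, 2 is (-3)·6 - 9·0 = -18 - 0 = -18 ≠ 0, so rank(C) = 2.
rank(C) = 2 < n = 3, so the pair (A, B) is not completely controllable.

2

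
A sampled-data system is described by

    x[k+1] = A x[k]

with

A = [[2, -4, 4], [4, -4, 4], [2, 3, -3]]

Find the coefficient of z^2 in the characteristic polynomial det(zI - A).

Expand det(zI - A) for the 3×3 matrix.
p(z) = z^3 + 5z^2 - 6z.
(Check: constant term = det(-A) = (-1)^3 det A = 0; coefficient of z^2 = -tr A = 5.)
The coefficient of z^2 is 5.

5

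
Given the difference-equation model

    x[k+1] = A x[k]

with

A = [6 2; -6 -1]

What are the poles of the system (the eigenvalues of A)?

det(zI - A) = z^2 - (tr A)z + det A, with tr A = 6 + (-1) = 5 and det A = 6·(-1) - 2·(-6) = -6 - (-12) = 6.
So p(z) = det(zI - A) = z^2 - 5z + 6.
Factor z^2 - 5z + 6: two numbers with sum 5 and product 6 are 3 and 2, so z^2 - 5z + 6 = (z - 3)(z - 2).
Hence p(z) = (z - 3) (z - 2), with roots 2, 3.

2, 3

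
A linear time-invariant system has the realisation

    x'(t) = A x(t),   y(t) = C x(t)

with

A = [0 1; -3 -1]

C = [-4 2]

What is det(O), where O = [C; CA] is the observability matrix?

36

CA = [[-6, -6]]
Observability matrix O = [C; CA] = [[-4, 2], [-6, -6]]
det(O) = (-4)·(-6) - 2·(-6) = 24 - (-12) = 36
Since det(O) ≠ 0, rank(O) = 2 and the system is completely observable.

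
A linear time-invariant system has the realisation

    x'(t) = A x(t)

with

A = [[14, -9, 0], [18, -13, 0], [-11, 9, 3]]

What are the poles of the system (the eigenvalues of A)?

-4, 3, 5

det(sI - A) = s^3 - (tr A)s^2 + (M11 + M22 + M33)s - det A, where Mii is the 2×2 principal minor of A obtained by deleting row i and column i.
tr A = 14 + (-13) + 3 = 4; M11 = (-13)·3 - 0·9 = -39 - 0 = -39; M22 = 14·3 - 0·(-11) = 42 - 0 = 42; M33 = 14·(-13) - (-9)·18 = -182 - (-162) = -20; sum of minors = -17.
det A = 14·((-13)·3 - 0·9) - (-9)·(18·3 - 0·(-11)) + 0·(18·9 - (-13)·(-11)) = 14·(-39) - (-9)·54 + 0·19 = -60.
So p(s) = det(sI - A) = s^3 - 4s^2 - 17s + 60.
Rational-root test: any integer root divides 60. Testing small divisors, s = 3 works: p(3) = 27 + (-36) + (-51) + 60 = 0, so (s - 3) is a factor.
Dividing, p(s) = (s - 3)(s^2 - s - 20).
Factor s^2 - s - 20: two numbers with sum 1 and product -20 are 5 and -4, so s^2 - s - 20 = (s - 5)(s + 4).
Hence p(s) = (s - 5) (s - 3) (s + 4), with roots -4, 3, 5.
At least one eigenvalue has non-negative real part, so the system is not asymptotically stable.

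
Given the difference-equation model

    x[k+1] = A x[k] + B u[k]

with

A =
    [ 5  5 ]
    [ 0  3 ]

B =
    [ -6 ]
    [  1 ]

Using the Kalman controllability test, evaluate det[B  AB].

AB = [[-25], [3]]
Controllability matrix C = [B  AB] = [[-6, -25], [1, 3]]
det(C) = (-6)·3 - (-25)·1 = -18 - (-25) = 7
Since det(C) ≠ 0, rank(C) = 2 and the system is completely controllable.

7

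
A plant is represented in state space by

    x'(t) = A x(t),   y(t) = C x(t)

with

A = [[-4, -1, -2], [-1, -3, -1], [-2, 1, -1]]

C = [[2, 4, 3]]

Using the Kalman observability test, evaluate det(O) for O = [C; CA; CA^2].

CA = [[-18, -11, -11]]
CA^2 = [[105, 40, 58]]
Observability matrix O = [C; CA; CA^2] = [[2, 4, 3], [-18, -11, -11], [105, 40, 58]]
Expanding along the first row, det(O) = 2·((-11)·58 - (-11)·40) - 4·((-18)·58 - (-11)·105) + 3·((-18)·40 - (-11)·105) = 2·(-198) - 4·111 + 3·435 = 465
Since det(O) ≠ 0, rank(O) = 3 and the system is completely observable.

465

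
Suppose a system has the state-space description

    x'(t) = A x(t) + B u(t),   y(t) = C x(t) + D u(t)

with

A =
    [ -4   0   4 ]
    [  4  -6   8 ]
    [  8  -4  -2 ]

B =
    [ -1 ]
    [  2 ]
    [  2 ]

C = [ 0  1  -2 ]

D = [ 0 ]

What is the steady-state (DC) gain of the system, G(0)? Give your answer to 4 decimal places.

G(0) = C(-A)^{-1}B + D = -C A^{-1} B + D.
det A = -48, so A^{-1} = (1/-48)·adj(A) = [[-11/12, 1/3, -1/2], [-3/2, 1/2, -1], [-2/3, 1/3, -1/2]]
A^{-1} B = [7/12, 1/2, 1/3]^T
C A^{-1} B = -1/6
G(0) = D - C A^{-1} B = 0 - (-1/6) = 1/6 ≈ 0.1667

0.1667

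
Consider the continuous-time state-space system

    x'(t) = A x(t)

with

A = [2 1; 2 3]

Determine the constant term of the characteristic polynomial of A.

For a 2×2 matrix, det(sI - A) = s^2 - (tr A)s + det A.
tr A = 5, det A = 4.
So p(s) = s^2 - 5s + 4.
The constant term is 4.

4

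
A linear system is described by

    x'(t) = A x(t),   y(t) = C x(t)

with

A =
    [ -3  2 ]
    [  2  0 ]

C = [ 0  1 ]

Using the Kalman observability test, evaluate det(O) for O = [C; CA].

CA = [[2, 0]]
Observability matrix O = [C; CA] = [[0, 1], [2, 0]]
det(O) = 0·0 - 1·2 = 0 - 2 = -2
Since det(O) ≠ 0, rank(O) = 2 and the system is completely observable.

-2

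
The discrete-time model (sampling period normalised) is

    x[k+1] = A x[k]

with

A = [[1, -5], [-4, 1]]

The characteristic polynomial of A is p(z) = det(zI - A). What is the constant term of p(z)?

-19

For a 2×2 matrix, det(zI - A) = z^2 - (tr A)z + det A.
tr A = 2, det A = -19.
So p(z) = z^2 - 2z - 19.
The constant term is -19.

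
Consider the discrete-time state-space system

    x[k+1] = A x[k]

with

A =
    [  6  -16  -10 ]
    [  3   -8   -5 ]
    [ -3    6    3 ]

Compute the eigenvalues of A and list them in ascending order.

-2, 0, 3

det(zI - A) = z^3 - (tr A)z^2 + (M11 + M22 + M33)z - det A, where Mii is the 2×2 principal minor of A obtained by deleting row i and column i.
tr A = 6 + (-8) + 3 = 1; M11 = (-8)·3 - (-5)·6 = -24 - (-30) = 6; M22 = 6·3 - (-10)·(-3) = 18 - 30 = -12; M33 = 6·(-8) - (-16)·3 = -48 - (-48) = 0; sum of minors = -6.
det A = 6·((-8)·3 - (-5)·6) - (-16)·(3·3 - (-5)·(-3)) + (-10)·(3·6 - (-8)·(-3)) = 6·6 - (-16)·(-6) + (-10)·(-6) = 0.
So p(z) = det(zI - A) = z^3 - z^2 - 6z.
The constant term is 0, so p(z) = z(z^2 - z - 6).
Factor z^2 - z - 6: two numbers with sum 1 and product -6 are 3 and -2, so z^2 - z - 6 = (z - 3)(z + 2).
Hence p(z) = z (z - 3) (z + 2), with roots -2, 0, 3.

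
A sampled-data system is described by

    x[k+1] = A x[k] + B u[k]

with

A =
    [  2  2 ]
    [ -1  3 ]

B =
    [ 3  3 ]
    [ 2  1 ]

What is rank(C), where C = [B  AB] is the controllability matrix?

2

AB = [[10, 8], [3, 0]]
Controllability matrix C = [B  AB] = [[3, 3, 10, 8], [2, 1, 3, 0]]
Take the 2×2 submatrix of C formed by columns 1, 2: [[3, 3], [2, 1]]. Its determinant is 3·1 - 3·2 = 3 - 6 = -3 ≠ 0.
So rank(C) ≥ 2; since C has 2 rows, rank(C) = 2.
rank(C) = 2 = n, so the pair (A, B) is completely controllable.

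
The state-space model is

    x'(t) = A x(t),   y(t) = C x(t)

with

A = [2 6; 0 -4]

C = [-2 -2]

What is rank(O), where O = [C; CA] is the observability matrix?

1

CA = [[-4, -4]]
Observability matrix O = [C; CA] = [[-2, -2], [-4, -4]]
Every row of O is a scalar multiple of row 1 = [-2, -2] (multipliers 1, 2), so the rows span a one-dimensional space.
O ≠ 0, hence rank(O) = 1.
rank(O) = 1 < n = 2, so the pair (A, C) is not completely observable.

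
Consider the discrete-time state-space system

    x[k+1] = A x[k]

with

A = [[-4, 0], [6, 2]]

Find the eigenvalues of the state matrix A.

-4, 2

det(zI - A) = z^2 - (tr A)z + det A, with tr A = (-4) + 2 = -2 and det A = (-4)·2 - 0·6 = -8 - 0 = -8.
So p(z) = det(zI - A) = z^2 + 2z - 8.
Factor z^2 + 2z - 8: two numbers with sum -2 and product -8 are 2 and -4, so z^2 + 2z - 8 = (z - 2)(z + 4).
Hence p(z) = (z - 2) (z + 4), with roots -4, 2.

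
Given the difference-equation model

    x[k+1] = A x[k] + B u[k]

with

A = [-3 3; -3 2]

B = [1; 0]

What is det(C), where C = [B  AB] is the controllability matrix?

AB = [[-3], [-3]]
Controllability matrix C = [B  AB] = [[1, -3], [0, -3]]
det(C) = 1·(-3) - (-3)·0 = -3 - 0 = -3
Since det(C) ≠ 0, rank(C) = 2 and the system is completely controllable.

-3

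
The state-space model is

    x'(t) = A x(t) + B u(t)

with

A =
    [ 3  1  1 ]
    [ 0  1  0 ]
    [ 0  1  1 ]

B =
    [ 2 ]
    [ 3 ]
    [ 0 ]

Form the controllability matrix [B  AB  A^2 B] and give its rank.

AB = [[9], [3], [3]]
A^2B = [[33], [3], [6]]
Controllability matrix C = [B  AB  A^2B] = [[2, 9, 33], [3, 3, 3], [0, 3, 6]]
det(C) = 2·(3·6 - 3·3) - 9·(3·6 - 3·0) + 33·(3·3 - 3·0) = 2·9 - 9·18 + 33·9 = 153 ≠ 0, so rank(C) = 3.
rank(C) = 3 = n, so the pair (A, B) is completely controllable.

3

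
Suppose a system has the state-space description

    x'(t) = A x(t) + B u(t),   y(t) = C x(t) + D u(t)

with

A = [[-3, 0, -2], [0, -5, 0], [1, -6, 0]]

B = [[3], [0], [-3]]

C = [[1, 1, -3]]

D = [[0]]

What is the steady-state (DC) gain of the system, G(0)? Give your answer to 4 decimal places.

G(0) = C(-A)^{-1}B + D = -C A^{-1} B + D.
det A = -10, so A^{-1} = (1/-10)·adj(A) = [[0, -6/5, 1], [0, -1/5, 0], [-1/2, 9/5, -3/2]]
A^{-1} B = [-3, 0, 3]^T
C A^{-1} B = -12
G(0) = D - C A^{-1} B = 0 - (-12) = 12

12.0000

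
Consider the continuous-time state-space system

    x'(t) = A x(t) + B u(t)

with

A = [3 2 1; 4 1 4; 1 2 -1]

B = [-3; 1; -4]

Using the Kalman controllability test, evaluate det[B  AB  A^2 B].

-563

AB = [[-11], [-27], [3]]
A^2B = [[-84], [-59], [-68]]
Controllability matrix C = [B  AB  A^2B] = [[-3, -11, -84], [1, -27, -59], [-4, 3, -68]]
Expanding along the first row, det(C) = (-3)·((-27)·(-68) - (-59)·3) - (-11)·(1·(-68) - (-59)·(-4)) + (-84)·(1·3 - (-27)·(-4)) = (-3)·2013 - (-11)·(-304) + (-84)·(-105) = -563
Since det(C) ≠ 0, rank(C) = 3 and the system is completely controllable.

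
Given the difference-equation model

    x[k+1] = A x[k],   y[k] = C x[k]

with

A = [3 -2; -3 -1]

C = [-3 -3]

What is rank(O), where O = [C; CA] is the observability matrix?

2

CA = [[0, 9]]
Observability matrix O = [C; CA] = [[-3, -3], [0, 9]]
det(O) = (-3)·9 - (-3)·0 = -27 - 0 = -27 ≠ 0, so rank(O) = 2.
rank(O) = 2 = n, so the pair (A, C) is completely observable.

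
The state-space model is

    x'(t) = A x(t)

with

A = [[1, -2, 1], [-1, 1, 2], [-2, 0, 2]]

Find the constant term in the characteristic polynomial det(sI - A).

-8

Expand det(sI - A) for the 3×3 matrix.
p(s) = s^3 - 4s^2 + 5s - 8.
(Check: constant term = det(-A) = (-1)^3 det A = -8; coefficient of s^2 = -tr A = -4.)
The constant term is -8.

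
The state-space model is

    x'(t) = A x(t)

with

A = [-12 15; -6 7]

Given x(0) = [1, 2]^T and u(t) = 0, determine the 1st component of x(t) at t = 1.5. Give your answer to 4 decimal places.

det(sI - A) = s^2 - (tr A)s + det A, with tr A = (-12) + 7 = -5 and det A = (-12)·7 - 15·(-6) = -84 - (-90) = 6.
So p(s) = det(sI - A) = s^2 + 5s + 6.
Factor s^2 + 5s + 6: two numbers with sum -5 and product 6 are -2 and -3, so s^2 + 5s + 6 = (s + 2)(s + 3).
Hence p(s) = (s + 2) (s + 3), with roots -3, -2.
The eigenvalues -3, -2 are distinct and real, so A is diagonalisable and x(t) = e^{At} x(0) = V diag(e^{λ_i t}) V^{-1} x(0), where the columns of V are the eigenvectors.
λ = -3: A - (-3)I = [[-9, 15], [-6, 10]]. Row 1 gives (-9)·v1 + 15·v2 = 0, so take v_1 = [5, 3]^T.
λ = -2: A - (-2)I = [[-10, 15], [-6, 9]]. Row 1 gives (-10)·v1 + 15·v2 = 0, so take v_2 = [3, 2]^T.
V = [v_1 v_2] = [[5, 3], [3, 2]] has det V = 1, so V^{-1} = adj(V)/det V = [[2, -3], [-3, 5]].
Modal coordinates z(0) = V^{-1} x(0): 2·1 + (-3)·2 = -4; (-3)·1 + 5·2 = 7; so z(0) = [-4, 7]^T.
x_1(t) = Σ_i (v_i)_1 · z_i(0) · e^{λ_i t} (row 1 of V times the modal terms).
x_1(1.5) = 5·(-4)·e^{-3·1.5} + 3·7·e^{-2·1.5} = (-20)·0.011109 + 21·0.049787 = 0.8233.

0.8233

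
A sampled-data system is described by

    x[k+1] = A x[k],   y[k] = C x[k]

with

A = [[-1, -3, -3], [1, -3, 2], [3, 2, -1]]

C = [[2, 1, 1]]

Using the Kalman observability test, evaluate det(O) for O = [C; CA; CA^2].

CA = [[2, -7, -5]]
CA^2 = [[-24, 5, -15]]
Observability matrix O = [C; CA; CA^2] = [[2, 1, 1], [2, -7, -5], [-24, 5, -15]]
Expanding along the first row, det(O) = 2·((-7)·(-15) - (-5)·5) - 1·(2·(-15) - (-5)·(-24)) + 1·(2·5 - (-7)·(-24)) = 2·130 - 1·(-150) + 1·(-158) = 252
Since det(O) ≠ 0, rank(O) = 3 and the system is completely observable.

252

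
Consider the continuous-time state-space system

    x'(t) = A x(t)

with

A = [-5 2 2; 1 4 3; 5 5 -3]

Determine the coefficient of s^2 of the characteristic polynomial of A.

4

Expand det(sI - A) for the 3×3 matrix.
p(s) = s^3 + 4s^2 - 44s - 141.
(Check: constant term = det(-A) = (-1)^3 det A = -141; coefficient of s^2 = -tr A = 4.)
The coefficient of s^2 is 4.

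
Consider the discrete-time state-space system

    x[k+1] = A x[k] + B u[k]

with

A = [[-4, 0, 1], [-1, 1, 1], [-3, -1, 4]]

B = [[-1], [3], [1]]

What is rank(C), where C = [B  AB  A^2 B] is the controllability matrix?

AB = [[5], [5], [4]]
A^2B = [[-16], [4], [-4]]
Controllability matrix C = [B  AB  A^2B] = [[-1, 5, -16], [3, 5, 4], [1, 4, -4]]
det(C) = (-1)·(5·(-4) - 4·4) - 5·(3·(-4) - 4·1) + (-16)·(3·4 - 5·1) = (-1)·(-36) - 5·(-16) + (-16)·7 = 4 ≠ 0, so rank(C) = 3.
rank(C) = 3 = n, so the pair (A, B) is completely controllable.

3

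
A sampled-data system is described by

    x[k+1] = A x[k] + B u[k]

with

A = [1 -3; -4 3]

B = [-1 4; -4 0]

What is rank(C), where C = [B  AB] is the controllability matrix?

AB = [[11, 4], [-8, -16]]
Controllability matrix C = [B  AB] = [[-1, 4, 11, 4], [-4, 0, -8, -16]]
Take the 2×2 submatrix of C formed by columns 1, 2: [[-1, 4], [-4, 0]]. Its determinant is (-1)·0 - 4·(-4) = 0 - (-16) = 16 ≠ 0.
So rank(C) ≥ 2; since C has 2 rows, rank(C) = 2.
rank(C) = 2 = n, so the pair (A, B) is completely controllable.

2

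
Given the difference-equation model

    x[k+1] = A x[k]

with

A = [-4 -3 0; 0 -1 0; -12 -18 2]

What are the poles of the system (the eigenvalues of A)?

-4, -1, 2

det(zI - A) = z^3 - (tr A)z^2 + (M11 + M22 + M33)z - det A, where Mii is the 2×2 principal minor of A obtained by deleting row i and column i.
tr A = (-4) + (-1) + 2 = -3; M11 = (-1)·2 - 0·(-18) = -2 - 0 = -2; M22 = (-4)·2 - 0·(-12) = -8 - 0 = -8; M33 = (-4)·(-1) - (-3)·0 = 4 - 0 = 4; sum of minors = -6.
det A = (-4)·((-1)·2 - 0·(-18)) - (-3)·(0·2 - 0·(-12)) + 0·(0·(-18) - (-1)·(-12)) = (-4)·(-2) - (-3)·0 + 0·(-12) = 8.
So p(z) = det(zI - A) = z^3 + 3z^2 - 6z - 8.
Rational-root test: any integer root divides -8. Testing small divisors, z = -1 works: p(-1) = -1 + 3 + 6 + (-8) = 0, so (z + 1) is a factor.
Dividing, p(z) = (z + 1)(z^2 + 2z - 8).
Factor z^2 + 2z - 8: two numbers with sum -2 and product -8 are 2 and -4, so z^2 + 2z - 8 = (z - 2)(z + 4).
Hence p(z) = (z - 2) (z + 1) (z + 4), with roots -4, -1, 2.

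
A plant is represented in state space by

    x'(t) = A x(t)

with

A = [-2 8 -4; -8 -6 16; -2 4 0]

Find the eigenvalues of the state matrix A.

-6, -4, 2

det(sI - A) = s^3 - (tr A)s^2 + (M11 + M22 + M33)s - det A, where Mii is the 2×2 principal minor of A obtained by deleting row i and column i.
tr A = (-2) + (-6) + 0 = -8; M11 = (-6)·0 - 16·4 = 0 - 64 = -64; M22 = (-2)·0 - (-4)·(-2) = 0 - 8 = -8; M33 = (-2)·(-6) - 8·(-8) = 12 - (-64) = 76; sum of minors = 4.
det A = (-2)·((-6)·0 - 16·4) - 8·((-8)·0 - 16·(-2)) + (-4)·((-8)·4 - (-6)·(-2)) = (-2)·(-64) - 8·32 + (-4)·(-44) = 48.
So p(s) = det(sI - A) = s^3 + 8s^2 + 4s - 48.
Rational-root test: any integer root divides -48. Testing small divisors, s = 2 works: p(2) = 8 + 32 + 8 + (-48) = 0, so (s - 2) is a factor.
Dividing, p(s) = (s - 2)(s^2 + 10s + 24).
Factor s^2 + 10s + 24: two numbers with sum -10 and product 24 are -4 and -6, so s^2 + 10s + 24 = (s + 4)(s + 6).
Hence p(s) = (s - 2) (s + 4) (s + 6), with roots -6, -4, 2.
At least one eigenvalue has non-negative real part, so the system is not asymptotically stable.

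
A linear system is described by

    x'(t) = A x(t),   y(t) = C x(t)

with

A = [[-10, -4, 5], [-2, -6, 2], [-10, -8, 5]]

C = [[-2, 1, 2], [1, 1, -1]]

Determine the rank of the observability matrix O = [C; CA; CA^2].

CA = [[-2, -14, 2], [-2, -2, 2]]
CA^2 = [[28, 76, -28], [4, 4, -4]]
Observability matrix O = [C; CA; CA^2] = [[-2, 1, 2], [1, 1, -1], [-2, -14, 2], [-2, -2, 2], [28, 76, -28], [4, 4, -4]]
The columns c1, c2, c3 of O are linearly dependent: c1 + c3 = 0 (check each entry), so rank(O) ≤ 2.
The 2×2 minor from rows 1, 2, columns 1, 2 is (-2)·1 - 1·1 = -2 - 1 = -3 ≠ 0, so rank(O) = 2.
rank(O) = 2 < n = 3, so the pair (A, C) is not completely observable.

2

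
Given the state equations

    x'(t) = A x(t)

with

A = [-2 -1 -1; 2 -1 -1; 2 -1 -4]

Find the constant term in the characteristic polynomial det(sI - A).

Expand det(sI - A) for the 3×3 matrix.
p(s) = s^3 + 7s^2 + 17s + 12.
(Check: constant term = det(-A) = (-1)^3 det A = 12; coefficient of s^2 = -tr A = 7.)
The constant term is 12.

12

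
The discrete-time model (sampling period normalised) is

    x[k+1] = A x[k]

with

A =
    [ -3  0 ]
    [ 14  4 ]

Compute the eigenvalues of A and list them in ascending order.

-3, 4

det(zI - A) = z^2 - (tr A)z + det A, with tr A = (-3) + 4 = 1 and det A = (-3)·4 - 0·14 = -12 - 0 = -12.
So p(z) = det(zI - A) = z^2 - z - 12.
Factor z^2 - z - 12: two numbers with sum 1 and product -12 are 4 and -3, so z^2 - z - 12 = (z - 4)(z + 3).
Hence p(z) = (z - 4) (z + 3), with roots -3, 4.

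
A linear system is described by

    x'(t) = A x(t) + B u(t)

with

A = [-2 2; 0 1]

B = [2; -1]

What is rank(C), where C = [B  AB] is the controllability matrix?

AB = [[-6], [-1]]
Controllability matrix C = [B  AB] = [[2, -6], [-1, -1]]
det(C) = 2·(-1) - (-6)·(-1) = -2 - 6 = -8 ≠ 0, so rank(C) = 2.
rank(C) = 2 = n, so the pair (A, B) is completely controllable.

2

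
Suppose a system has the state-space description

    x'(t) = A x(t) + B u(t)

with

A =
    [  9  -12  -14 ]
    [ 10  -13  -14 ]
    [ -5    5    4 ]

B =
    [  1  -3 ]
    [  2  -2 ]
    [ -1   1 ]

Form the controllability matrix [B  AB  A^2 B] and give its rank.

2

AB = [[-1, -17], [-2, -18], [1, 9]]
A^2B = [[1, -63], [2, -62], [-1, 31]]
Controllability matrix C = [B  AB  A^2B] = [[1, -3, -1, -17, 1, -63], [2, -2, -2, -18, 2, -62], [-1, 1, 1, 9, -1, 31]]
The rows r1, r2, r3 of C are linearly dependent: r2 + 2·r3 = 0 (check each entry), so rank(C) ≤ 2.
The 2×2 minor from rows 1, 2, columns 1, 2 is 1·(-2) - (-3)·2 = -2 - (-6) = 4 ≠ 0, so rank(C) = 2.
rank(C) = 2 < n = 3, so the pair (A, B) is not completely controllable.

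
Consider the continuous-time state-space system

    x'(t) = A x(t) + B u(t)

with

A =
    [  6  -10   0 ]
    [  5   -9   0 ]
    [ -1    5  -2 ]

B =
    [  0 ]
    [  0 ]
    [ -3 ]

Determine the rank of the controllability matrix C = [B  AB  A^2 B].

AB = [[0], [0], [6]]
A^2B = [[0], [0], [-12]]
Controllability matrix C = [B  AB  A^2B] = [[0, 0, 0], [0, 0, 0], [-3, 6, -12]]
Every column of C is a scalar multiple of column 1 = [0, 0, -3] (multipliers 1, -2, 4), so the columns span a one-dimensional space.
C ≠ 0, hence rank(C) = 1.
rank(C) = 1 < n = 3, so the pair (A, B) is not completely controllable.

1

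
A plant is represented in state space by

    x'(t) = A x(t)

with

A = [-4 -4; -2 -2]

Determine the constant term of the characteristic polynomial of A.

0

For a 2×2 matrix, det(sI - A) = s^2 - (tr A)s + det A.
tr A = -6, det A = 0.
So p(s) = s^2 + 6s.
The constant term is 0.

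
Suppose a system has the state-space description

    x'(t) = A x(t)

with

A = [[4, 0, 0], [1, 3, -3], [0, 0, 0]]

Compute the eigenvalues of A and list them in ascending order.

det(sI - A) = s^3 - (tr A)s^2 + (M11 + M22 + M33)s - det A, where Mii is the 2×2 principal minor of A obtained by deleting row i and column i.
tr A = 4 + 3 + 0 = 7; M11 = 3·0 - (-3)·0 = 0 - 0 = 0; M22 = 4·0 - 0·0 = 0 - 0 = 0; M33 = 4·3 - 0·1 = 12 - 0 = 12; sum of minors = 12.
det A = 4·(3·0 - (-3)·0) - 0·(1·0 - (-3)·0) + 0·(1·0 - 3·0) = 4·0 - 0·0 + 0·0 = 0.
So p(s) = det(sI - A) = s^3 - 7s^2 + 12s.
The constant term is 0, so p(s) = s(s^2 - 7s + 12).
Factor s^2 - 7s + 12: two numbers with sum 7 and product 12 are 4 and 3, so s^2 - 7s + 12 = (s - 4)(s - 3).
Hence p(s) = s (s - 4) (s - 3), with roots 0, 3, 4.
At least one eigenvalue has non-negative real part, so the system is not asymptotically stable.

0, 3, 4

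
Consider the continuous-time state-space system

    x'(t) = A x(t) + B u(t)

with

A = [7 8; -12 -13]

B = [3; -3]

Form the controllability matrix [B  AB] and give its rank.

AB = [[-3], [3]]
Controllability matrix C = [B  AB] = [[3, -3], [-3, 3]]
Every column of C is a scalar multiple of column 1 = [3, -3] (multipliers 1, -1), so the columns span a one-dimensional space.
C ≠ 0, hence rank(C) = 1.
rank(C) = 1 < n = 2, so the pair (A, B) is not completely controllable.

1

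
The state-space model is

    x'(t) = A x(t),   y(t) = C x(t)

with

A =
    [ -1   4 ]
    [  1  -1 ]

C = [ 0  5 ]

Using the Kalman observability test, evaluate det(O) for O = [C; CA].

-25

CA = [[5, -5]]
Observability matrix O = [C; CA] = [[0, 5], [5, -5]]
det(O) = 0·(-5) - 5·5 = 0 - 25 = -25
Since det(O) ≠ 0, rank(O) = 2 and the system is completely observable.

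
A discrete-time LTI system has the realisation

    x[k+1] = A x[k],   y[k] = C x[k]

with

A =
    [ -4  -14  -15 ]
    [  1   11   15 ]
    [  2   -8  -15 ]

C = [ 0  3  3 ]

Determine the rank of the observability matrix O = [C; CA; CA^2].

2

CA = [[9, 9, 0]]
CA^2 = [[-27, -27, 0]]
Observability matrix O = [C; CA; CA^2] = [[0, 3, 3], [9, 9, 0], [-27, -27, 0]]
The columns c1, c2, c3 of O are linearly dependent: c1 - c2 + c3 = 0 (check each entry), so rank(O) ≤ 2.
The 2×2 minor from rows 1, 2, columns 1, 2 is 0·9 - 3·9 = 0 - 27 = -27 ≠ 0, so rank(O) = 2.
rank(O) = 2 < n = 3, so the pair (A, C) is not completely observable.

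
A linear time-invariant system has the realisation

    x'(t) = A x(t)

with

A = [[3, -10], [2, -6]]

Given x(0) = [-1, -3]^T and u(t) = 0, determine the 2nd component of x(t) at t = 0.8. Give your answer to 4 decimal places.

det(sI - A) = s^2 - (tr A)s + det A, with tr A = 3 + (-6) = -3 and det A = 3·(-6) - (-10)·2 = -18 - (-20) = 2.
So p(s) = det(sI - A) = s^2 + 3s + 2.
Factor s^2 + 3s + 2: two numbers with sum -3 and product 2 are -1 and -2, so s^2 + 3s + 2 = (s + 1)(s + 2).
Hence p(s) = (s + 1) (s + 2), with roots -2, -1.
The eigenvalues -2, -1 are distinct and real, so A is diagonalisable and x(t) = e^{At} x(0) = V diag(e^{λ_i t}) V^{-1} x(0), where the columns of V are the eigenvectors.
λ = -2: A - (-2)I = [[5, -10], [2, -4]]. Row 1 gives 5·v1 + (-10)·v2 = 0, so take v_1 = [2, 1]^T.
λ = -1: A - (-1)I = [[4, -10], [2, -5]]. Row 1 gives 4·v1 + (-10)·v2 = 0, so take v_2 = [-5, -2]^T.
V = [v_1 v_2] = [[2, -5], [1, -2]] has det V = 1, so V^{-1} = adj(V)/det V = [[-2, 5], [-1, 2]].
Modal coordinates z(0) = V^{-1} x(0): (-2)·(-1) + 5·(-3) = -13; (-1)·(-1) + 2·(-3) = -5; so z(0) = [-13, -5]^T.
x_2(t) = Σ_i (v_i)_2 · z_i(0) · e^{λ_i t} (row 2 of V times the modal terms).
x_2(0.8) = 1·(-13)·e^{-2·0.8} + (-2)·(-5)·e^{-1·0.8} = (-13)·0.201897 + 10·0.449329 = 1.8686.

1.8686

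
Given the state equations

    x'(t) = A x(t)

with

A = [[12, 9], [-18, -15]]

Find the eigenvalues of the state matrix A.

-6, 3

det(sI - A) = s^2 - (tr A)s + det A, with tr A = 12 + (-15) = -3 and det A = 12·(-15) - 9·(-18) = -180 - (-162) = -18.
So p(s) = det(sI - A) = s^2 + 3s - 18.
Factor s^2 + 3s - 18: two numbers with sum -3 and product -18 are 3 and -6, so s^2 + 3s - 18 = (s - 3)(s + 6).
Hence p(s) = (s - 3) (s + 6), with roots -6, 3.
At least one eigenvalue has non-negative real part, so the system is not asymptotically stable.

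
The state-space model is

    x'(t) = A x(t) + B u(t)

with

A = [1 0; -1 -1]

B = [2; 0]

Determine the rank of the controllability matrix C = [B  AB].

2

AB = [[2], [-2]]
Controllability matrix C = [B  AB] = [[2, 2], [0, -2]]
det(C) = 2·(-2) - 2·0 = -4 - 0 = -4 ≠ 0, so rank(C) = 2.
rank(C) = 2 = n, so the pair (A, B) is completely controllable.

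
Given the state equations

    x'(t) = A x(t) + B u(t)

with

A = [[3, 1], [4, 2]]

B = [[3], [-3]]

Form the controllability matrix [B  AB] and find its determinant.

AB = [[6], [6]]
Controllability matrix C = [B  AB] = [[3, 6], [-3, 6]]
det(C) = 3·6 - 6·(-3) = 18 - (-18) = 36
Since det(C) ≠ 0, rank(C) = 2 and the system is completely controllable.

36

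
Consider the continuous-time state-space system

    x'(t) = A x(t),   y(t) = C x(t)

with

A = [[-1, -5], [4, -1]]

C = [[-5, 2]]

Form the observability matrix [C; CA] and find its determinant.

CA = [[13, 23]]
Observability matrix O = [C; CA] = [[-5, 2], [13, 23]]
det(O) = (-5)·23 - 2·13 = -115 - 26 = -141
Since det(O) ≠ 0, rank(O) = 2 and the system is completely observable.

-141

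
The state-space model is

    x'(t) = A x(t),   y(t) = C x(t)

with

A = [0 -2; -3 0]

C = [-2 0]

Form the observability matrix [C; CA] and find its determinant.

-8

CA = [[0, 4]]
Observability matrix O = [C; CA] = [[-2, 0], [0, 4]]
det(O) = (-2)·4 - 0·0 = -8 - 0 = -8
Since det(O) ≠ 0, rank(O) = 2 and the system is completely observable.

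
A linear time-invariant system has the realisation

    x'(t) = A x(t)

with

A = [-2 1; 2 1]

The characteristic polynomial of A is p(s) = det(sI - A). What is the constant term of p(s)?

For a 2×2 matrix, det(sI - A) = s^2 - (tr A)s + det A.
tr A = -1, det A = -4.
So p(s) = s^2 + s - 4.
The constant term is -4.

-4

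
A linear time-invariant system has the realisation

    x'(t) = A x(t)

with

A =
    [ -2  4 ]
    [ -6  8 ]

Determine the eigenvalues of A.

2, 4

det(sI - A) = s^2 - (tr A)s + det A, with tr A = (-2) + 8 = 6 and det A = (-2)·8 - 4·(-6) = -16 - (-24) = 8.
So p(s) = det(sI - A) = s^2 - 6s + 8.
Factor s^2 - 6s + 8: two numbers with sum 6 and product 8 are 4 and 2, so s^2 - 6s + 8 = (s - 4)(s - 2).
Hence p(s) = (s - 4) (s - 2), with roots 2, 4.
At least one eigenvalue has non-negative real part, so the system is not asymptotically stable.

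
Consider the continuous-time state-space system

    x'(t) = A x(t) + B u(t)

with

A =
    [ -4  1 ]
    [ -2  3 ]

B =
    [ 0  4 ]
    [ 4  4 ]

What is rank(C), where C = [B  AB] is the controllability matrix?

AB = [[4, -12], [12, 4]]
Controllability matrix C = [B  AB] = [[0, 4, 4, -12], [4, 4, 12, 4]]
Take the 2×2 submatrix of C formed by columns 1, 2: [[0, 4], [4, 4]]. Its determinant is 0·4 - 4·4 = 0 - 16 = -16 ≠ 0.
So rank(C) ≥ 2; since C has 2 rows, rank(C) = 2.
rank(C) = 2 = n, so the pair (A, B) is completely controllable.

2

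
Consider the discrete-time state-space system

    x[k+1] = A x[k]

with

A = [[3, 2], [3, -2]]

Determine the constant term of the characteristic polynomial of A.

-12

For a 2×2 matrix, det(zI - A) = z^2 - (tr A)z + det A.
tr A = 1, det A = -12.
So p(z) = z^2 - z - 12.
The constant term is -12.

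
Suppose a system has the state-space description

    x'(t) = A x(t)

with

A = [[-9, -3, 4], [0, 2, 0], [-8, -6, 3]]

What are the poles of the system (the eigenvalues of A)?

-5, -1, 2

det(sI - A) = s^3 - (tr A)s^2 + (M11 + M22 + M33)s - det A, where Mii is the 2×2 principal minor of A obtained by deleting row i and column i.
tr A = (-9) + 2 + 3 = -4; M11 = 2·3 - 0·(-6) = 6 - 0 = 6; M22 = (-9)·3 - 4·(-8) = -27 - (-32) = 5; M33 = (-9)·2 - (-3)·0 = -18 - 0 = -18; sum of minors = -7.
det A = (-9)·(2·3 - 0·(-6)) - (-3)·(0·3 - 0·(-8)) + 4·(0·(-6) - 2·(-8)) = (-9)·6 - (-3)·0 + 4·16 = 10.
So p(s) = det(sI - A) = s^3 + 4s^2 - 7s - 10.
Rational-root test: any integer root divides -10. Testing small divisors, s = -1 works: p(-1) = -1 + 4 + 7 + (-10) = 0, so (s + 1) is a factor.
Dividing, p(s) = (s + 1)(s^2 + 3s - 10).
Factor s^2 + 3s - 10: two numbers with sum -3 and product -10 are 2 and -5, so s^2 + 3s - 10 = (s - 2)(s + 5).
Hence p(s) = (s - 2) (s + 1) (s + 5), with roots -5, -1, 2.
At least one eigenvalue has non-negative real part, so the system is not asymptotically stable.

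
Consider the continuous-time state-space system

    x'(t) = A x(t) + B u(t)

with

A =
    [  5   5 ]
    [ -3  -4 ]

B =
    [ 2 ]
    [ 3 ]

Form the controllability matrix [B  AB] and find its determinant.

-111

AB = [[25], [-18]]
Controllability matrix C = [B  AB] = [[2, 25], [3, -18]]
det(C) = 2·(-18) - 25·3 = -36 - 75 = -111
Since det(C) ≠ 0, rank(C) = 2 and the system is completely controllable.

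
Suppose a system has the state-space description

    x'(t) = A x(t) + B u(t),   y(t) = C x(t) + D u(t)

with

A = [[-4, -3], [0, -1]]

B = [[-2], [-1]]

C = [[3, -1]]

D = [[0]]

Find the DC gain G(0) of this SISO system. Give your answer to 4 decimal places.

G(0) = C(-A)^{-1}B + D = -C A^{-1} B + D.
det A = 4, so A^{-1} = (1/4)·adj(A) = [[-1/4, 3/4], [0, -1]]
A^{-1} B = [-1/4, 1]^T
C A^{-1} B = -7/4
G(0) = D - C A^{-1} B = 0 - (-7/4) = 7/4 ≈ 1.7500

1.7500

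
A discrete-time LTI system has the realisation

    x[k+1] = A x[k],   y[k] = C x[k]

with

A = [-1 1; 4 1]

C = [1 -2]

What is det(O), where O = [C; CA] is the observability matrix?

-19

CA = [[-9, -1]]
Observability matrix O = [C; CA] = [[1, -2], [-9, -1]]
det(O) = 1·(-1) - (-2)·(-9) = -1 - 18 = -19
Since det(O) ≠ 0, rank(O) = 2 and the system is completely observable.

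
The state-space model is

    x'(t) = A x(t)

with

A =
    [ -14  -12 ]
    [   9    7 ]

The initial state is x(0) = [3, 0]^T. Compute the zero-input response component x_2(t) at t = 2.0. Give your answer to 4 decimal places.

det(sI - A) = s^2 - (tr A)s + det A, with tr A = (-14) + 7 = -7 and det A = (-14)·7 - (-12)·9 = -98 - (-108) = 10.
So p(s) = det(sI - A) = s^2 + 7s + 10.
Factor s^2 + 7s + 10: two numbers with sum -7 and product 10 are -2 and -5, so s^2 + 7s + 10 = (s + 2)(s + 5).
Hence p(s) = (s + 2) (s + 5), with roots -5, -2.
The eigenvalues -5, -2 are distinct and real, so A is diagonalisable and x(t) = e^{At} x(0) = V diag(e^{λ_i t}) V^{-1} x(0), where the columns of V are the eigenvectors.
λ = -5: A - (-5)I = [[-9, -12], [9, 12]]. Row 1 gives (-9)·v1 + (-12)·v2 = 0, so take v_1 = [4, -3]^T.
λ = -2: A - (-2)I = [[-12, -12], [9, 9]]. Row 1 gives (-12)·v1 + (-12)·v2 = 0, so take v_2 = [1, -1]^T.
V = [v_1 v_2] = [[4, 1], [-3, -1]] has det V = -1, so V^{-1} = adj(V)/det V = [[1, 1], [-3, -4]].
Modal coordinates z(0) = V^{-1} x(0): 1·3 + 1·0 = 3; (-3)·3 + (-4)·0 = -9; so z(0) = [3, -9]^T.
x_2(t) = Σ_i (v_i)_2 · z_i(0) · e^{λ_i t} (row 2 of V times the modal terms).
x_2(2.0) = (-3)·3·e^{-5·2.0} + (-1)·(-9)·e^{-2·2.0} = (-9)·0.000045 + 9·0.018316 = 0.1644.

0.1644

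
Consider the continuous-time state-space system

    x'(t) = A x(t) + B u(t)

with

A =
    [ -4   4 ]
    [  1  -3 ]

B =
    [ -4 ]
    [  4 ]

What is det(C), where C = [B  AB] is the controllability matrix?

AB = [[32], [-16]]
Controllability matrix C = [B  AB] = [[-4, 32], [4, -16]]
det(C) = (-4)·(-16) - 32·4 = 64 - 128 = -64
Since det(C) ≠ 0, rank(C) = 2 and the system is completely controllable.

-64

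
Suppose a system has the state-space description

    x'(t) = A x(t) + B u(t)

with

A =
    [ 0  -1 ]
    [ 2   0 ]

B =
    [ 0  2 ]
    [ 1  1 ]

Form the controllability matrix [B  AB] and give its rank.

2

AB = [[-1, -1], [0, 4]]
Controllability matrix C = [B  AB] = [[0, 2, -1, -1], [1, 1, 0, 4]]
Take the 2×2 submatrix of C formed by columns 1, 2: [[0, 2], [1, 1]]. Its determinant is 0·1 - 2·1 = 0 - 2 = -2 ≠ 0.
So rank(C) ≥ 2; since C has 2 rows, rank(C) = 2.
rank(C) = 2 = n, so the pair (A, B) is completely controllable.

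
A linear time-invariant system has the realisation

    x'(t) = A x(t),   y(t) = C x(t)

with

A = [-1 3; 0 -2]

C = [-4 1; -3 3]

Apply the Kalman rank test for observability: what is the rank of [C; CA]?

CA = [[4, -14], [3, -15]]
Observability matrix O = [C; CA] = [[-4, 1], [-3, 3], [4, -14], [3, -15]]
Take the 2×2 submatrix of O formed by rows 1, 2: [[-4, 1], [-3, 3]]. Its determinant is (-4)·3 - 1·(-3) = -12 - (-3) = -9 ≠ 0.
So rank(O) ≥ 2; since O has 2 columns, rank(O) = 2.
rank(O) = 2 = n, so the pair (A, C) is completely observable.

2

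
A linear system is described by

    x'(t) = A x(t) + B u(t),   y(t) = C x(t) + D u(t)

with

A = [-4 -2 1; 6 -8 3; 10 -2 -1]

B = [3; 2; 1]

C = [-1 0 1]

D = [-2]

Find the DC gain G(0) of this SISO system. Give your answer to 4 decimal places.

0.6000

G(0) = C(-A)^{-1}B + D = -C A^{-1} B + D.
det A = -60, so A^{-1} = (1/-60)·adj(A) = [[-7/30, 1/15, -1/30], [-3/5, 1/10, -3/10], [-17/15, 7/15, -11/15]]
A^{-1} B = [-3/5, -19/10, -16/5]^T
C A^{-1} B = -13/5
G(0) = D - C A^{-1} B = -2 - (-13/5) = 3/5 ≈ 0.6000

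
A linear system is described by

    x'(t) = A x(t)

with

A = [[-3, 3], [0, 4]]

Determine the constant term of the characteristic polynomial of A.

For a 2×2 matrix, det(sI - A) = s^2 - (tr A)s + det A.
tr A = 1, det A = -12.
So p(s) = s^2 - s - 12.
The constant term is -12.

-12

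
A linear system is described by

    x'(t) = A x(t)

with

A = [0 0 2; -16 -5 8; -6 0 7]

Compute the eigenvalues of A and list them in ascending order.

det(sI - A) = s^3 - (tr A)s^2 + (M11 + M22 + M33)s - det A, where Mii is the 2×2 principal minor of A obtained by deleting row i and column i.
tr A = 0 + (-5) + 7 = 2; M11 = (-5)·7 - 8·0 = -35 - 0 = -35; M22 = 0·7 - 2·(-6) = 0 - (-12) = 12; M33 = 0·(-5) - 0·(-16) = 0 - 0 = 0; sum of minors = -23.
det A = 0·((-5)·7 - 8·0) - 0·((-16)·7 - 8·(-6)) + 2·((-16)·0 - (-5)·(-6)) = 0·(-35) - 0·(-64) + 2·(-30) = -60.
So p(s) = det(sI - A) = s^3 - 2s^2 - 23s + 60.
Rational-root test: any integer root divides 60. Testing small divisors, s = 3 works: p(3) = 27 + (-18) + (-69) + 60 = 0, so (s - 3) is a factor.
Dividing, p(s) = (s - 3)(s^2 + s - 20).
Factor s^2 + s - 20: two numbers with sum -1 and product -20 are 4 and -5, so s^2 + s - 20 = (s - 4)(s + 5).
Hence p(s) = (s - 4) (s - 3) (s + 5), with roots -5, 3, 4.
At least one eigenvalue has non-negative real part, so the system is not asymptotically stable.

-5, 3, 4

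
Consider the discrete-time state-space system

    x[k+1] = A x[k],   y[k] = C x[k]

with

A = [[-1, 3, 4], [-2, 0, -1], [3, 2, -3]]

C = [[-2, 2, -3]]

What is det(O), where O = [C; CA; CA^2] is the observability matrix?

-3635

CA = [[-11, -12, -1]]
CA^2 = [[32, -35, -29]]
Observability matrix O = [C; CA; CA^2] = [[-2, 2, -3], [-11, -12, -1], [32, -35, -29]]
Expanding along the first row, det(O) = (-2)·((-12)·(-29) - (-1)·(-35)) - 2·((-11)·(-29) - (-1)·32) + (-3)·((-11)·(-35) - (-12)·32) = (-2)·313 - 2·351 + (-3)·769 = -3635
Since det(O) ≠ 0, rank(O) = 3 and the system is completely observable.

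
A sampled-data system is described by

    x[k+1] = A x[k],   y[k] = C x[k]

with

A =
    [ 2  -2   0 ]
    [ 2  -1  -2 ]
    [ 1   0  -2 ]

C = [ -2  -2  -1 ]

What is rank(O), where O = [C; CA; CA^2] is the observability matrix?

CA = [[-9, 6, 6]]
CA^2 = [[0, 12, -24]]
Observability matrix O = [C; CA; CA^2] = [[-2, -2, -1], [-9, 6, 6], [0, 12, -24]]
det(O) = (-2)·(6·(-24) - 6·12) - (-2)·((-9)·(-24) - 6·0) + (-1)·((-9)·12 - 6·0) = (-2)·(-216) - (-2)·216 + (-1)·(-108) = 972 ≠ 0, so rank(O) = 3.
rank(O) = 3 = n, so the pair (A, C) is completely observable.

3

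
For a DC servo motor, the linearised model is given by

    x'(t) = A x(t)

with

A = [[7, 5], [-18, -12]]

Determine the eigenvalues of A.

det(sI - A) = s^2 - (tr A)s + det A, with tr A = 7 + (-12) = -5 and det A = 7·(-12) - 5·(-18) = -84 - (-90) = 6.
So p(s) = det(sI - A) = s^2 + 5s + 6.
Factor s^2 + 5s + 6: two numbers with sum -5 and product 6 are -2 and -3, so s^2 + 5s + 6 = (s + 2)(s + 3).
Hence p(s) = (s + 2) (s + 3), with roots -3, -2.
All eigenvalues have negative real part, so the system is asymptotically stable.

-3, -2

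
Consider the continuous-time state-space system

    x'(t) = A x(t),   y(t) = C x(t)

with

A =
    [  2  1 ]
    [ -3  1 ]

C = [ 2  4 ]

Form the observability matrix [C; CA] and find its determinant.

CA = [[-8, 6]]
Observability matrix O = [C; CA] = [[2, 4], [-8, 6]]
det(O) = 2·6 - 4·(-8) = 12 - (-32) = 44
Since det(O) ≠ 0, rank(O) = 2 and the system is completely observable.

44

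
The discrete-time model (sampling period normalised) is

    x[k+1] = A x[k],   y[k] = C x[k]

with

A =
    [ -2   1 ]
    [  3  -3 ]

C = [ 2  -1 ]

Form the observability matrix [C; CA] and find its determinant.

3

CA = [[-7, 5]]
Observability matrix O = [C; CA] = [[2, -1], [-7, 5]]
det(O) = 2·5 - (-1)·(-7) = 10 - 7 = 3
Since det(O) ≠ 0, rank(O) = 2 and the system is completely observable.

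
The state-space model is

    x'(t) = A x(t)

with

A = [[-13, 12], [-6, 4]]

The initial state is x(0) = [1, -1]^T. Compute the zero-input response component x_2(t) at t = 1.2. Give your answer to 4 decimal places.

-0.0887

det(sI - A) = s^2 - (tr A)s + det A, with tr A = (-13) + 4 = -9 and det A = (-13)·4 - 12·(-6) = -52 - (-72) = 20.
So p(s) = det(sI - A) = s^2 + 9s + 20.
Factor s^2 + 9s + 20: two numbers with sum -9 and product 20 are -4 and -5, so s^2 + 9s + 20 = (s + 4)(s + 5).
Hence p(s) = (s + 4) (s + 5), with roots -5, -4.
The eigenvalues -5, -4 are distinct and real, so A is diagonalisable and x(t) = e^{At} x(0) = V diag(e^{λ_i t}) V^{-1} x(0), where the columns of V are the eigenvectors.
λ = -5: A - (-5)I = [[-8, 12], [-6, 9]]. Row 1 gives (-8)·v1 + 12·v2 = 0, so take v_1 = [3, 2]^T.
λ = -4: A - (-4)I = [[-9, 12], [-6, 8]]. Row 1 gives (-9)·v1 + 12·v2 = 0, so take v_2 = [4, 3]^T.
V = [v_1 v_2] = [[3, 4], [2, 3]] has det V = 1, so V^{-1} = adj(V)/det V = [[3, -4], [-2, 3]].
Modal coordinates z(0) = V^{-1} x(0): 3·1 + (-4)·(-1) = 7; (-2)·1 + 3·(-1) = -5; so z(0) = [7, -5]^T.
x_2(t) = Σ_i (v_i)_2 · z_i(0) · e^{λ_i t} (row 2 of V times the modal terms).
x_2(1.2) = 2·7·e^{-5·1.2} + 3·(-5)·e^{-4·1.2} = 14·0.002479 + (-15)·0.008230 = -0.0887.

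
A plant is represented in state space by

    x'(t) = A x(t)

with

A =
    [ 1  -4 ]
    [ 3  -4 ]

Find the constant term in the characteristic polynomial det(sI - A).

For a 2×2 matrix, det(sI - A) = s^2 - (tr A)s + det A.
tr A = -3, det A = 8.
So p(s) = s^2 + 3s + 8.
The constant term is 8.

8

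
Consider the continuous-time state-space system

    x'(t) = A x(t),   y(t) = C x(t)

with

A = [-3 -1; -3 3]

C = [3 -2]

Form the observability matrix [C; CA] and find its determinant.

-33

CA = [[-3, -9]]
Observability matrix O = [C; CA] = [[3, -2], [-3, -9]]
det(O) = 3·(-9) - (-2)·(-3) = -27 - 6 = -33
Since det(O) ≠ 0, rank(O) = 2 and the system is completely observable.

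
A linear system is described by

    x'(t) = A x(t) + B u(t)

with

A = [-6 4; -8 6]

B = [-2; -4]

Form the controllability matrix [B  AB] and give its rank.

1

AB = [[-4], [-8]]
Controllability matrix C = [B  AB] = [[-2, -4], [-4, -8]]
Every column of C is a scalar multiple of column 1 = [-2, -4] (multipliers 1, 2), so the columns span a one-dimensional space.
C ≠ 0, hence rank(C) = 1.
rank(C) = 1 < n = 2, so the pair (A, B) is not completely controllable.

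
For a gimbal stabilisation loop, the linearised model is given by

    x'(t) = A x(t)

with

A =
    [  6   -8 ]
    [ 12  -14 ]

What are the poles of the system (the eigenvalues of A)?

-6, -2

det(sI - A) = s^2 - (tr A)s + det A, with tr A = 6 + (-14) = -8 and det A = 6·(-14) - (-8)·12 = -84 - (-96) = 12.
So p(s) = det(sI - A) = s^2 + 8s + 12.
Factor s^2 + 8s + 12: two numbers with sum -8 and product 12 are -2 and -6, so s^2 + 8s + 12 = (s + 2)(s + 6).
Hence p(s) = (s + 2) (s + 6), with roots -6, -2.
All eigenvalues have negative real part, so the system is asymptotically stable.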